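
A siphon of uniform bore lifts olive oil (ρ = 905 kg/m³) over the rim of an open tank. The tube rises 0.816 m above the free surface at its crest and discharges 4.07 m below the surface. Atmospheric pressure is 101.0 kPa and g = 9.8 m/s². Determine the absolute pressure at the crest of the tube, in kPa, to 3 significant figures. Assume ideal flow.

From the surface to the outlet (both open to atmosphere, surface at rest): v = √(2g·h_out) = √(2·9.8·4.07) = 8.93 m/s.
Continuity keeps v the same throughout the tube; from surface to crest, P_atm + 0 = P_top + ½ρv² + ρg·h_top.
P_top = 101000 − ½·905·8.93² − 905·9.8·0.816 = 57700 Pa.

P_top ≈ 57.7 kPa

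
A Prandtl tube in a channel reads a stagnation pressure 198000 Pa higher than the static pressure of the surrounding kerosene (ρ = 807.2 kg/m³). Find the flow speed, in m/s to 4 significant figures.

The dynamic pressure equals the rise in static pressure at the stagnation point: ΔP = ½ρv².
v = √(2ΔP/ρ) = √(2·198000/807.2) = 22.15 m/s.

v ≈ 22.15 m/s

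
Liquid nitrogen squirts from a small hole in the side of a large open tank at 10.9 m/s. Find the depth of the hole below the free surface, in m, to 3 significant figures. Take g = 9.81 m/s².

6.06 m

Inverting v = √(2gh) gives h = v² / 2g.
h = 10.9²/(2·9.81) = 119/19.62 = 6.06 m.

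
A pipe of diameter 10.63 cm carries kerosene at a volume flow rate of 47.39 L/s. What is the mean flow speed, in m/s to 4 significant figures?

Q = 47.39 L/s = 0.04739 m³/s.
v = Q/A = 0.04739 / 0.008875 = 5.340 m/s.

v = 5.340 m/s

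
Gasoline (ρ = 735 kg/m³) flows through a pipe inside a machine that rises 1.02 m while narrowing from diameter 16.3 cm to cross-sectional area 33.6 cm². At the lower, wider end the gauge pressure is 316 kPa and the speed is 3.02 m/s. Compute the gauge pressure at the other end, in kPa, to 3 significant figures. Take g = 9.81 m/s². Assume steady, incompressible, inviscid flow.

P₂ ≈ 183 kPa

By continuity, v₂ = v₁·A₁/A₂ = 3.02·(209/33.6) = 18.8 m/s.
Energy conservation along the streamline gives P₂ = P₁ − ½ρ(v₂² − v₁²) − ρg(h₂ − h₁).
P₂ = 316000 + ½·735·(3.02² − 18.8²) − 735·9.81·(+1.02) = 316000 + (-126000) − (7350) = 183000 Pa.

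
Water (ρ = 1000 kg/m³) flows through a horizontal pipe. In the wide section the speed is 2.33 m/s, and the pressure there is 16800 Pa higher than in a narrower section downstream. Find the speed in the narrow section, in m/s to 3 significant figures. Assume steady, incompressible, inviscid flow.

v₂ ≈ 6.25 m/s

Along the level pipe P + ½ρv² is conserved, hence v₂² = v₁² + 2(P₁ − P₂)/ρ.
v₂ = √(2.33² + 2·16800/1000) = √(5.43 + 33.6) = 6.25 m/s.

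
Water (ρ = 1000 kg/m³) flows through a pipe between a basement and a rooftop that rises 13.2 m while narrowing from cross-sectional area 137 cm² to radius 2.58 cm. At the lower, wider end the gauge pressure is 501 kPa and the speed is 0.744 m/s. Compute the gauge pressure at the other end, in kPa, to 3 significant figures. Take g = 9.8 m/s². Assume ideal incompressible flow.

The volume flow rate is constant, so v₂ = (A₁/A₂)v₁ = (137/20.9)·0.744 = 4.87 m/s.
Bernoulli: P₁ + ½ρv₁² + ρg h₁ = P₂ + ½ρv₂² + ρg h₂, so P₂ = P₁ + ½ρ(v₁² − v₂²) − ρg(h₂ − h₁).
P₂ = 501000 + ½·1000·(0.744² − 4.87²) − 1000·9.8·(+13.2) = 501000 + (-11600) − (129000) = 360000 Pa.

P₂ = 360 kPa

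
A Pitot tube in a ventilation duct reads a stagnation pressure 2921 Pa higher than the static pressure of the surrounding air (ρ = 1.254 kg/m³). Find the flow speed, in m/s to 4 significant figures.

At the stagnation point the flow is brought to rest, so Bernoulli gives P_stag − P_static = ½ρv².
v = √(2ΔP/ρ) = √(2·2921/1.254) = 68.25 m/s.

v ≈ 68.25 m/s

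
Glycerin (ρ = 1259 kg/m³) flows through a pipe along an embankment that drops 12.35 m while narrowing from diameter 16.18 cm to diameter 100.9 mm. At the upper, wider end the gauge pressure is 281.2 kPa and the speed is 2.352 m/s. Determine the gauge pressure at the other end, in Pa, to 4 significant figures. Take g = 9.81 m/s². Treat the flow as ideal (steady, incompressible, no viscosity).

Continuity gives A₁v₁ = A₂v₂, so v₂ = (205.6 cm²)/(79.96 cm²) × 2.352 m/s = 6.048 m/s.
Energy conservation along the streamline gives P₂ = P₁ − ½ρ(v₂² − v₁²) − ρg(h₂ − h₁).
P₂ = 281200 + ½·1259·(2.352² − 6.048²) − 1259·9.81·(−12.35) = 281200 + (-19540) − (-152500) = 414200 Pa.

P₂ = 414200 Pa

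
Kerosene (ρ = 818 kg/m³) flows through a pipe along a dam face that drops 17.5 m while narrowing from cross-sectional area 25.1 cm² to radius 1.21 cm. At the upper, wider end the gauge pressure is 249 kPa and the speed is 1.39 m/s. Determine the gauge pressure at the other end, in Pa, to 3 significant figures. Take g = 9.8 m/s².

Mass conservation (A₁v₁ = A₂v₂) gives v₂ = 1.39 × 25.1/4.60 = 7.59 m/s.
Applying Bernoulli between the two ends and solving for P₂: P₂ = P₁ + ½ρ(v₁² − v₂²) − ρgΔh.
P₂ = 249000 + ½·818·(1.39² − 7.59²) − 818·9.8·(−17.5) = 249000 + (-22700) − (-140000) = 367000 Pa.

P₂ ≈ 367000 Pa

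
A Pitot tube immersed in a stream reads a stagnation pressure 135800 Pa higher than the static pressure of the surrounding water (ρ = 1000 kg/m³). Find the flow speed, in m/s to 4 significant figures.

v ≈ 16.48 m/s

The dynamic pressure equals the rise in static pressure at the stagnation point: ΔP = ½ρv².
v = √(2ΔP/ρ) = √(2·135800/1000) = 16.48 m/s.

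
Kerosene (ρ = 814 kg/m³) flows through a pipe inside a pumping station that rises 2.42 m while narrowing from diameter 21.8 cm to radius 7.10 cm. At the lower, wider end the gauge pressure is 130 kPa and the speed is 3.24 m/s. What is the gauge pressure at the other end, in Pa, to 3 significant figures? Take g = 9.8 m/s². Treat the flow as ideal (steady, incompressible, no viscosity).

By continuity, v₂ = v₁·A₁/A₂ = 3.24·(373/158) = 7.64 m/s.
Energy conservation along the streamline gives P₂ = P₁ − ½ρ(v₂² − v₁²) − ρg(h₂ − h₁).
P₂ = 130000 + ½·814·(3.24² − 7.64²) − 814·9.8·(+2.42) = 130000 + (-19500) − (19300) = 91200 Pa.

P₂ = 91200 Pa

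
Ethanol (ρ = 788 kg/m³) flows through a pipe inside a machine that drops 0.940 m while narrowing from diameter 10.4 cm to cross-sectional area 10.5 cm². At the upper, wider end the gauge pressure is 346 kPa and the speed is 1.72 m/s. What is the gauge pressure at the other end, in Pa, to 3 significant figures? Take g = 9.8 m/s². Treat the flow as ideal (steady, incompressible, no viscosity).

Continuity gives A₁v₁ = A₂v₂, so v₂ = (84.9 cm²)/(10.5 cm²) × 1.72 m/s = 13.9 m/s.
Bernoulli: P₁ + ½ρv₁² + ρg h₁ = P₂ + ½ρv₂² + ρg h₂, so P₂ = P₁ + ½ρ(v₁² − v₂²) − ρg(h₂ − h₁).
P₂ = 346000 + ½·788·(1.72² − 13.9²) − 788·9.8·(−0.940) = 346000 + (-75100) − (-7260) = 278000 Pa.

P₂ ≈ 278000 Pa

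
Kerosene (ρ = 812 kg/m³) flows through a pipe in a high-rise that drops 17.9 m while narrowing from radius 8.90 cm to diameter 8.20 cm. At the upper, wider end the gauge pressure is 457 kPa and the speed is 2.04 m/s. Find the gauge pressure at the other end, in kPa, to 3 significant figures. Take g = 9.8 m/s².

564 kPa

Mass conservation (A₁v₁ = A₂v₂) gives v₂ = 2.04 × 249/52.8 = 9.61 m/s.
Applying Bernoulli between the two ends and solving for P₂: P₂ = P₁ + ½ρ(v₁² − v₂²) − ρgΔh.
P₂ = 457000 + ½·812·(2.04² − 9.61²) − 812·9.8·(−17.9) = 457000 + (-35800) − (-142000) = 564000 Pa.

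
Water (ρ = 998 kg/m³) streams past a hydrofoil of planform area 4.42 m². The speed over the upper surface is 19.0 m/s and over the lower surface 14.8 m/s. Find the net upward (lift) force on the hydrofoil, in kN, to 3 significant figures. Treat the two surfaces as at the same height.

F = 313 kN

From P + ½ρv² = const at equal height, P_low − P_up = ½ρ(v_up² − v_low²).
ΔP = ½·998·(19.0² − 14.8²) = 70800 Pa.
Lift = ΔP · A = 70800 × 4.42 = 313000 N.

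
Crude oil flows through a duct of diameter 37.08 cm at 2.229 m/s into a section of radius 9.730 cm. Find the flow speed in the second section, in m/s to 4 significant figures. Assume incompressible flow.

Mass conservation (A₁v₁ = A₂v₂) gives v₂ = 2.229 × 1080/297.4 = 8.093 m/s.

8.093 m/s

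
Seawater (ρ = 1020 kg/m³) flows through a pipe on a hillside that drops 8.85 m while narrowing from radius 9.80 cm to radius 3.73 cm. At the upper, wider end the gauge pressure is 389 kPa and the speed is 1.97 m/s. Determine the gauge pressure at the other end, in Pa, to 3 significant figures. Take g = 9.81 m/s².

P₂ ≈ 385000 Pa

Mass conservation (A₁v₁ = A₂v₂) gives v₂ = 1.97 × 302/43.7 = 13.6 m/s.
Applying Bernoulli between the two ends and solving for P₂: P₂ = P₁ + ½ρ(v₁² − v₂²) − ρgΔh.
P₂ = 389000 + ½·1020·(1.97² − 13.6²) − 1020·9.81·(−8.85) = 389000 + (-92300) − (-88600) = 385000 Pa.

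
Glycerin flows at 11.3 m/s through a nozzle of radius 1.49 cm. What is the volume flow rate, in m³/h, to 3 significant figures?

Q = A·v = 0.000697 m² × 11.3 m/s = 0.00788 m³/s.
Converting: 0.00788 m³/s × 3600 = 28.4 m³/h.

Q ≈ 28.4 m³/h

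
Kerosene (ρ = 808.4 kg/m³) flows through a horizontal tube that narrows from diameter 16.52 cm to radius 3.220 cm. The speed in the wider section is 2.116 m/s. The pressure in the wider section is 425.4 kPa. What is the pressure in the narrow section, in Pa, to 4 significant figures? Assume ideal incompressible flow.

Mass conservation (A₁v₁ = A₂v₂) gives v₂ = 2.116 × 214.3/32.57 = 13.92 m/s.
Bernoulli (h₁ = h₂): P₁ − P₂ = ½ρ(v₂² − v₁²).
P₂ = P₁ − ½ρ(v₂² − v₁²) = 425400 − ½·808.4·(13.92² − 2.116²) = 425400 − 76560 = 348800 Pa.

P₂ ≈ 348800 Pa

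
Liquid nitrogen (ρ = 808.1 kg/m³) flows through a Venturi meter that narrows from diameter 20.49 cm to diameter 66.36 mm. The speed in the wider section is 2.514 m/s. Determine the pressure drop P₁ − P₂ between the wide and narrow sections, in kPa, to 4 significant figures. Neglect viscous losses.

By continuity, v₂ = v₁·A₁/A₂ = 2.514·(329.7/34.59) = 23.97 m/s.
Along the horizontal streamline, P + ½ρv² is constant.
P₁ − P₂ = ½·808.1·(23.97² − 2.514²) = ½·808.1·568.2 = 229600 Pa.

ΔP = 229.6 kPa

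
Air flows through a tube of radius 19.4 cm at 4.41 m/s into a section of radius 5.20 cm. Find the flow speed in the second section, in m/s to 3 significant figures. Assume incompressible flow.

Continuity gives A₁v₁ = A₂v₂, so v₂ = (1180 cm²)/(84.9 cm²) × 4.41 m/s = 61.4 m/s.

v₂ ≈ 61.4 m/s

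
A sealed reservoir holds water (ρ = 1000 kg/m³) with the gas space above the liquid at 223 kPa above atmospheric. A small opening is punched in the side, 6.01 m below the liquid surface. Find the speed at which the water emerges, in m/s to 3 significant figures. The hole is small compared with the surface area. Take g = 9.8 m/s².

Take point 1 at the surface (v₁ ≈ 0) and point 2 at the hole (at atmospheric pressure). Bernoulli: P₁ + ρg h = P_atm + ½ρv₂².
With P₁ − P_atm = 223000 Pa, v₂ = √(2gh + 2ΔP/ρ) = √(2·9.8·6.01 + 2·223000/1000) = 23.7 m/s.

v ≈ 23.7 m/s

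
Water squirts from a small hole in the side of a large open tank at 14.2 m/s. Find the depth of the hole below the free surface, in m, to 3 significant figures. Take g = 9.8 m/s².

Torricelli: v = √(2gh), so h = v²/(2g).
h = 14.2²/(2·9.8) = 202/19.60 = 10.3 m.

10.3 m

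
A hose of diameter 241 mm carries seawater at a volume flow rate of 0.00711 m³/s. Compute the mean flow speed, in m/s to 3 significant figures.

v = 0.156 m/s

Q = 0.00711 m³/s = 0.00711 m³/s.
v = Q/A = 0.00711 / 0.0456 = 0.156 m/s.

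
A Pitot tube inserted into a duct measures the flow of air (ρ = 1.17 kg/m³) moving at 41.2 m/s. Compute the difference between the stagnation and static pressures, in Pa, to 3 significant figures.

The dynamic pressure equals the rise in static pressure at the stagnation point: ΔP = ½ρv².
ΔP = ½·1.17·41.2² = 993 Pa.

ΔP = 993 Pa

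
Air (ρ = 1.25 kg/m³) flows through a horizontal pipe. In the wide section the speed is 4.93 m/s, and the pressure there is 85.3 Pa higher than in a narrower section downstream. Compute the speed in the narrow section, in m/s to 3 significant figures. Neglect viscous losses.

Along the level pipe P + ½ρv² is conserved, hence v₂² = v₁² + 2(P₁ − P₂)/ρ.
v₂ = √(4.93² + 2·85.3/1.25) = √(24.3 + 136) = 12.7 m/s.

v₂ = 12.7 m/s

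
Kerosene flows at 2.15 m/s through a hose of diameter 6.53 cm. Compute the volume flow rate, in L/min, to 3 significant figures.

Q = A·v = 0.00335 m² × 2.15 m/s = 0.00720 m³/s.
Converting: 0.00720 m³/s × 60000 = 432 L/min.

432 L/min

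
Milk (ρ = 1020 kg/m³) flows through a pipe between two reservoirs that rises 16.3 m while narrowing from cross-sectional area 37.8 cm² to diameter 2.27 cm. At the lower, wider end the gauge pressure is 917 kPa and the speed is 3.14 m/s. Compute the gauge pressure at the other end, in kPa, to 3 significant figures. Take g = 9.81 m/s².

The volume flow rate is constant, so v₂ = (A₁/A₂)v₁ = (37.8/4.05)·3.14 = 29.3 m/s.
Energy conservation along the streamline gives P₂ = P₁ − ½ρ(v₂² − v₁²) − ρg(h₂ − h₁).
P₂ = 917000 + ½·1020·(3.14² − 29.3²) − 1020·9.81·(+16.3) = 917000 + (-434000) − (163000) = 320000 Pa.

P₂ ≈ 320 kPa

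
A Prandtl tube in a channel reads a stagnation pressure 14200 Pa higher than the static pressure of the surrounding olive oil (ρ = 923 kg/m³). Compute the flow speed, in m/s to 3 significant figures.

v ≈ 5.55 m/s

At the stagnation point the flow is brought to rest, so Bernoulli gives P_stag − P_static = ½ρv².
v = √(2ΔP/ρ) = √(2·14200/923) = 5.55 m/s.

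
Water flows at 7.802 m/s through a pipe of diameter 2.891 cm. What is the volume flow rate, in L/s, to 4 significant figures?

Q ≈ 5.121 L/s

Q = A·v = 0.0006564 m² × 7.802 m/s = 0.005121 m³/s.
Converting: 0.005121 m³/s × 1000 = 5.121 L/s.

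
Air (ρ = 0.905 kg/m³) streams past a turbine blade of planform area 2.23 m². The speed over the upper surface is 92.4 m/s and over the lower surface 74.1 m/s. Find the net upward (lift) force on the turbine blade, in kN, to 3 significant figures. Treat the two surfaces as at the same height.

With equal heights on the two surfaces, Bernoulli gives P_lower − P_upper = ½ρ(v_upper² − v_lower²).
ΔP = ½·0.905·(92.4² − 74.1²) = 1380 Pa.
Lift = ΔP · A = 1380 × 2.23 = 3070 N.

F = 3.07 kN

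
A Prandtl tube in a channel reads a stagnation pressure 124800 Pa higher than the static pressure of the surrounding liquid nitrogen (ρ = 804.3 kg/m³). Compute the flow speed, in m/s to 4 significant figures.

v ≈ 17.62 m/s

At the stagnation point the flow is brought to rest, so Bernoulli gives P_stag − P_static = ½ρv².
v = √(2ΔP/ρ) = √(2·124800/804.3) = 17.62 m/s.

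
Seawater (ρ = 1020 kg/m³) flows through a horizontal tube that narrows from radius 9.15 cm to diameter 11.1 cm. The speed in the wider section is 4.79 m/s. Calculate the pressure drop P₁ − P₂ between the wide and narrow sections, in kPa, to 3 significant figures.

ΔP ≈ 74.7 kPa

The volume flow rate is constant, so v₂ = (A₁/A₂)v₁ = (263/96.8)·4.79 = 13.0 m/s.
Along the horizontal streamline, P + ½ρv² is constant.
P₁ − P₂ = ½·1020·(13.0² − 4.79²) = ½·1020·147 = 74700 Pa.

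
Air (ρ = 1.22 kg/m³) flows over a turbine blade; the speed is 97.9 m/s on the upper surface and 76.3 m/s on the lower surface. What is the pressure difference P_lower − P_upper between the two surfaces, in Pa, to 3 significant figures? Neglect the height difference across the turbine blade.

With negligible Δh, P + ½ρv² is constant, so P_low − P_up = ½ρ(v_up² − v_low²).
ΔP = ½·1.22·(97.9² − 76.3²) = 2300 Pa.

ΔP ≈ 2300 Pa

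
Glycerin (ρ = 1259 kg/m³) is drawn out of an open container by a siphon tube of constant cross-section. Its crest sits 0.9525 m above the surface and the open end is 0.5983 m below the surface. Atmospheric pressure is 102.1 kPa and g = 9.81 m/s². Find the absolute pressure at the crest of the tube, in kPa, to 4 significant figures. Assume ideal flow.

82.95 kPa

From the surface to the outlet (both open to atmosphere, surface at rest): v = √(2g·h_out) = √(2·9.81·0.5983) = 3.426 m/s.
The bore is uniform, so the speed at the crest is the same v. Bernoulli surface→crest: P_atm = P_top + ½ρv² + ρg·h_top.
P_top = 102100 − ½·1259·3.426² − 1259·9.81·0.9525 = 82950 Pa.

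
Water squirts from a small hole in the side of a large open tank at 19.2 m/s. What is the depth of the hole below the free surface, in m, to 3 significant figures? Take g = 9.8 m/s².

h ≈ 18.8 m

Torricelli: v = √(2gh), so h = v²/(2g).
h = 19.2²/(2·9.8) = 369/19.60 = 18.8 m.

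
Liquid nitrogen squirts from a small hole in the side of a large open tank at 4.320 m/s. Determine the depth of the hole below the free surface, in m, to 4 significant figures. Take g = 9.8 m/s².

Inverting v = √(2gh) gives h = v² / 2g.
h = 4.320²/(2·9.8) = 18.66/19.60 = 0.9522 m.

h = 0.9522 m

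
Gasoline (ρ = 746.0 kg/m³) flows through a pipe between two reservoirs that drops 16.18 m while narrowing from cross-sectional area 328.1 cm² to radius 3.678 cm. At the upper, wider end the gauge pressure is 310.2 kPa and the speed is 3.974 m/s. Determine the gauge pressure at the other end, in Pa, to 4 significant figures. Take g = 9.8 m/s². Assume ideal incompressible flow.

Mass conservation (A₁v₁ = A₂v₂) gives v₂ = 3.974 × 328.1/42.50 = 30.68 m/s.
Bernoulli: P₁ + ½ρv₁² + ρg h₁ = P₂ + ½ρv₂² + ρg h₂, so P₂ = P₁ + ½ρ(v₁² − v₂²) − ρg(h₂ − h₁).
P₂ = 310200 + ½·746.0·(3.974² − 30.68²) − 746.0·9.8·(−16.18) = 310200 + (-345200) − (-118300) = 83280 Pa.

P₂ = 83280 Pa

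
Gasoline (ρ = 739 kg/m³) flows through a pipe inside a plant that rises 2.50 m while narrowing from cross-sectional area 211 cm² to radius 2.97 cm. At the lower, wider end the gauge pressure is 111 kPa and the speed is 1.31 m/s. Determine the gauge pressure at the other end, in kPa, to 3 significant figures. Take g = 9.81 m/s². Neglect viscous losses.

P₂ ≈ 56.7 kPa

The volume flow rate is constant, so v₂ = (A₁/A₂)v₁ = (211/27.7)·1.31 = 9.97 m/s.
Applying Bernoulli between the two ends and solving for P₂: P₂ = P₁ + ½ρ(v₁² − v₂²) − ρgΔh.
P₂ = 111000 + ½·739·(1.31² − 9.97²) − 739·9.81·(+2.50) = 111000 + (-36100) − (18100) = 56700 Pa.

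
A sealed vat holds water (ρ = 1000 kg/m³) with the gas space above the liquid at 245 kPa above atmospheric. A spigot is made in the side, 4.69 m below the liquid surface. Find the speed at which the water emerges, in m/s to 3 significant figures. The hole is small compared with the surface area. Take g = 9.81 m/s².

v ≈ 24.1 m/s

Take point 1 at the surface (v₁ ≈ 0) and point 2 at the hole (at atmospheric pressure). Bernoulli: P₁ + ρg h = P_atm + ½ρv₂².
With P₁ − P_atm = 245000 Pa, v₂ = √(2gh + 2ΔP/ρ) = √(2·9.81·4.69 + 2·245000/1000) = 24.1 m/s.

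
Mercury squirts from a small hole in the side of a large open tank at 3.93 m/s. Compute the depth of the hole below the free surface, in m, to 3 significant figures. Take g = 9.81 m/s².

h ≈ 0.787 m

For a small hole in a large open tank, ½v² = gh, giving h = v²/(2g).
h = 3.93²/(2·9.81) = 15.4/19.62 = 0.787 m.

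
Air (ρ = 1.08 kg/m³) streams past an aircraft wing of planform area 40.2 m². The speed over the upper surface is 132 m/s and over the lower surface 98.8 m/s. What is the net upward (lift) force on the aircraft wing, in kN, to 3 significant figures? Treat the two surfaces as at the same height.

F = 166 kN

The faster flow above has the lower pressure; Bernoulli (same height) gives ΔP = ½ρ(v_up² − v_low²).
ΔP = ½·1.08·(132² − 98.8²) = 4140 Pa.
Lift = ΔP · A = 4140 × 40.2 = 166000 N.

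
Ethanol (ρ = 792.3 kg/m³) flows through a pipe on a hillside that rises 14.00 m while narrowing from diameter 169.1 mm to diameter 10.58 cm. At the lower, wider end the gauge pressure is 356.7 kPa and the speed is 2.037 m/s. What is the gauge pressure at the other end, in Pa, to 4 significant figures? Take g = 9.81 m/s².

Continuity gives A₁v₁ = A₂v₂, so v₂ = (224.6 cm²)/(87.91 cm²) × 2.037 m/s = 5.204 m/s.
Applying Bernoulli between the two ends and solving for P₂: P₂ = P₁ + ½ρ(v₁² − v₂²) − ρgΔh.
P₂ = 356700 + ½·792.3·(2.037² − 5.204²) − 792.3·9.81·(+14.00) = 356700 + (-9083) − (108800) = 238800 Pa.

238800 Pa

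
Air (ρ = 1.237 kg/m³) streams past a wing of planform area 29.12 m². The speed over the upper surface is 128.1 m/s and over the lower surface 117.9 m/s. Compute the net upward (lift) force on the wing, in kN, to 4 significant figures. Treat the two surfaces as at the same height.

F ≈ 45.19 kN

From P + ½ρv² = const at equal height, P_low − P_up = ½ρ(v_up² − v_low²).
ΔP = ½·1.237·(128.1² − 117.9²) = 1552 Pa.
Lift = ΔP · A = 1552 × 29.12 = 45190 N.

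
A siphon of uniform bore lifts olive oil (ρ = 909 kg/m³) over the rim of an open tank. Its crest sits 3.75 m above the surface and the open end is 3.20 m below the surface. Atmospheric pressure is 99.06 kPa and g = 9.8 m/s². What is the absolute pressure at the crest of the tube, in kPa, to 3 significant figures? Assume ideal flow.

37.1 kPa

From the surface to the outlet (both open to atmosphere, surface at rest): v = √(2g·h_out) = √(2·9.8·3.20) = 7.92 m/s.
The bore is uniform, so the speed at the crest is the same v. Bernoulli surface→crest: P_atm = P_top + ½ρv² + ρg·h_top.
P_top = 99060 − ½·909·7.92² − 909·9.8·3.75 = 37100 Pa.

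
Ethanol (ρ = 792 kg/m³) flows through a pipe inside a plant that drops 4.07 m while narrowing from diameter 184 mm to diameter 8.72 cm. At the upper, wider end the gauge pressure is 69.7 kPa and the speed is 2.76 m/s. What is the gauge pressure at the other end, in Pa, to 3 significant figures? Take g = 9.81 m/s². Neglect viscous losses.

By continuity, v₂ = v₁·A₁/A₂ = 2.76·(266/59.7) = 12.3 m/s.
Bernoulli: P₁ + ½ρv₁² + ρg h₁ = P₂ + ½ρv₂² + ρg h₂, so P₂ = P₁ + ½ρ(v₁² − v₂²) − ρg(h₂ − h₁).
P₂ = 69700 + ½·792·(2.76² − 12.3²) − 792·9.81·(−4.07) = 69700 + (-56800) − (-31600) = 44500 Pa.

44500 Pa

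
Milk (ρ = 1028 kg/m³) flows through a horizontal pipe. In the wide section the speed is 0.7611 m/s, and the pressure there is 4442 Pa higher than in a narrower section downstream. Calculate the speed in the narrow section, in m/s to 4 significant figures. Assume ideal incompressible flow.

Along the level pipe P + ½ρv² is conserved, hence v₂² = v₁² + 2(P₁ − P₂)/ρ.
v₂ = √(0.7611² + 2·4442/1028) = √(0.5793 + 8.642) = 3.037 m/s.

v₂ ≈ 3.037 m/s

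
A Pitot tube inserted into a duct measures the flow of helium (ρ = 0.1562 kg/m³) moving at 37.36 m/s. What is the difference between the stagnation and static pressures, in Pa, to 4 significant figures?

At the stagnation point the flow is brought to rest, so Bernoulli gives P_stag − P_static = ½ρv².
ΔP = ½·0.1562·37.36² = 109.0 Pa.

ΔP ≈ 109.0 Pa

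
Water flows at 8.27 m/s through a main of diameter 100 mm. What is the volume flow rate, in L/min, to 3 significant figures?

Q = A·v = 0.00785 m² × 8.27 m/s = 0.0650 m³/s.
Converting: 0.0650 m³/s × 60000 = 3900 L/min.

Q ≈ 3900 L/min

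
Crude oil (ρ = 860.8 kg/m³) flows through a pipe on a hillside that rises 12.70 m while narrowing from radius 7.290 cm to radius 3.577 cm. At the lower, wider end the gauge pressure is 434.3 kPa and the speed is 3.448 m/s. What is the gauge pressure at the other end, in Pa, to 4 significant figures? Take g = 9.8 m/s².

P₂ ≈ 244000 Pa

Mass conservation (A₁v₁ = A₂v₂) gives v₂ = 3.448 × 167.0/40.20 = 14.32 m/s.
Applying Bernoulli between the two ends and solving for P₂: P₂ = P₁ + ½ρ(v₁² − v₂²) − ρgΔh.
P₂ = 434300 + ½·860.8·(3.448² − 14.32²) − 860.8·9.8·(+12.70) = 434300 + (-83160) − (107100) = 244000 Pa.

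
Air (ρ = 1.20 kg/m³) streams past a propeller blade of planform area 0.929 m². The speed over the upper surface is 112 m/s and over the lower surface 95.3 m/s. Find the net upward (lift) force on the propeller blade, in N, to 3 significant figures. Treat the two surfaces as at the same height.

1930 N

The faster flow above has the lower pressure; Bernoulli (same height) gives ΔP = ½ρ(v_up² − v_low²).
ΔP = ½·1.20·(112² − 95.3²) = 2080 Pa.
Lift = ΔP · A = 2080 × 0.929 = 1930 N.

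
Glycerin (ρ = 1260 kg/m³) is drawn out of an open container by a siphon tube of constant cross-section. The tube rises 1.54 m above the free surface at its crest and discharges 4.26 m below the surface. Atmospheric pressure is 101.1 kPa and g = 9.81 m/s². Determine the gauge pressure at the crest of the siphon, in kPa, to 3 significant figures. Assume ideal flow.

The outlet speed comes from Torricelli: v = √(2g·4.26) = 9.14 m/s.
Continuity keeps v the same throughout the tube; from surface to crest, P_atm + 0 = P_top + ½ρv² + ρg·h_top.
P_top = 101100 − ½·1260·9.14² − 1260·9.81·1.54 = 29400 Pa. So P_gauge = P_top − P_atm = -71700 Pa.

P_gauge ≈ -71.7 kPa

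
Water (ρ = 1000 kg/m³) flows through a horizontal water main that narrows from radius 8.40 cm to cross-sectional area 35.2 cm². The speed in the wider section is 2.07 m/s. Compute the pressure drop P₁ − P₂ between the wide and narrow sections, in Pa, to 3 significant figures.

Mass conservation (A₁v₁ = A₂v₂) gives v₂ = 2.07 × 222/35.2 = 13.0 m/s.
With no height change, Bernoulli's equation is P₁ + ½ρv₁² = P₂ + ½ρv₂².
P₁ − P₂ = ½·1000·(13.0² − 2.07²) = ½·1000·166 = 82800 Pa.

82800 Pa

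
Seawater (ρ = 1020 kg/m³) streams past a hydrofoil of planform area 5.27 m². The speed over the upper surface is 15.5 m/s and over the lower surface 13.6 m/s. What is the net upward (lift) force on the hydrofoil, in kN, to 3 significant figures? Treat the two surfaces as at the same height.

149 kN

With equal heights on the two surfaces, Bernoulli gives P_lower − P_upper = ½ρ(v_upper² − v_lower²).
ΔP = ½·1020·(15.5² − 13.6²) = 28200 Pa.
Lift = ΔP · A = 28200 × 5.27 = 149000 N.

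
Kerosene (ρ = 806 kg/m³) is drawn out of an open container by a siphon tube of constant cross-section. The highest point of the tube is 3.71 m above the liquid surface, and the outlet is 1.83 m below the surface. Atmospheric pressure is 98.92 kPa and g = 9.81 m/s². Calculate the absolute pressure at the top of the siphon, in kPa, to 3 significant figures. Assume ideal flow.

P_top ≈ 55.1 kPa

From the surface to the outlet (both open to atmosphere, surface at rest): v = √(2g·h_out) = √(2·9.81·1.83) = 5.99 m/s.
With constant cross-section the crest speed equals v; applying Bernoulli from the surface up to the crest, P_top = P_atm − ½ρv² − ρg·h_top.
P_top = 98920 − ½·806·5.99² − 806·9.81·3.71 = 55100 Pa.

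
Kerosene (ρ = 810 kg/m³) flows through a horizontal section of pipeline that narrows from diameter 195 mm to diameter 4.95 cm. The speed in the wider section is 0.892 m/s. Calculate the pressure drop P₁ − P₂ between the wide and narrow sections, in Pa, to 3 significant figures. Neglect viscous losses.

ΔP ≈ 77300 Pa

By continuity, v₂ = v₁·A₁/A₂ = 0.892·(299/19.2) = 13.8 m/s.
Bernoulli (h₁ = h₂): P₁ − P₂ = ½ρ(v₂² − v₁²).
P₁ − P₂ = ½·810·(13.8² − 0.892²) = ½·810·191 = 77300 Pa.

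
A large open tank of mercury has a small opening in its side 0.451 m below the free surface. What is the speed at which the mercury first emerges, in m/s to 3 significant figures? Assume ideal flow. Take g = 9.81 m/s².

The surface is effectively still and both ends are open, so ½v² = gh and v = √(2·9.81·0.451) = 2.97 m/s.

v = 2.97 m/s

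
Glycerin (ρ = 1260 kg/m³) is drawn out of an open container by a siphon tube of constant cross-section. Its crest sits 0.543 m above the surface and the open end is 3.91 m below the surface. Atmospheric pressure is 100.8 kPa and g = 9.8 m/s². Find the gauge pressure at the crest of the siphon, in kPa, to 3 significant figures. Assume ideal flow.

Bernoulli surface→outlet gives ½v² = g·h_out, so v = √(2·9.8·3.91) = 8.75 m/s.
With constant cross-section the crest speed equals v; applying Bernoulli from the surface up to the crest, P_top = P_atm − ½ρv² − ρg·h_top.
P_top = 100800 − ½·1260·8.75² − 1260·9.8·0.543 = 45800 Pa. So P_gauge = P_top − P_atm = -55000 Pa.

-55.0 kPa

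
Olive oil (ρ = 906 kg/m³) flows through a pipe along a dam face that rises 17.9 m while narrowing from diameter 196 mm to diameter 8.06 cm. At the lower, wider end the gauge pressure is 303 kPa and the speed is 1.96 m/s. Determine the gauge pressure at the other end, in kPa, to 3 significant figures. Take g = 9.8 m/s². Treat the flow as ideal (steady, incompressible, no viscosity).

P₂ = 85.0 kPa

The volume flow rate is constant, so v₂ = (A₁/A₂)v₁ = (302/51.0)·1.96 = 11.6 m/s.
Bernoulli: P₁ + ½ρv₁² + ρg h₁ = P₂ + ½ρv₂² + ρg h₂, so P₂ = P₁ + ½ρ(v₁² − v₂²) − ρg(h₂ − h₁).
P₂ = 303000 + ½·906·(1.96² − 11.6²) − 906·9.8·(+17.9) = 303000 + (-59100) − (159000) = 85000 Pa.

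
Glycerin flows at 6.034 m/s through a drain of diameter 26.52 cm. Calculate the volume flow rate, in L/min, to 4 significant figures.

Q = 20000 L/min

Q = A·v = 0.05524 m² × 6.034 m/s = 0.3333 m³/s.
Converting: 0.3333 m³/s × 60000 = 20000 L/min.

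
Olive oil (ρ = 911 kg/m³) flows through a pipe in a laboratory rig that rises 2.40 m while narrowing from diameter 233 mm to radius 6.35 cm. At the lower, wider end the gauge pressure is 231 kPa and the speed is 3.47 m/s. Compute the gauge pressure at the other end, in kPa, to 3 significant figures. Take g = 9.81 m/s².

By continuity, v₂ = v₁·A₁/A₂ = 3.47·(426/127) = 11.7 m/s.
Energy conservation along the streamline gives P₂ = P₁ − ½ρ(v₂² − v₁²) − ρg(h₂ − h₁).
P₂ = 231000 + ½·911·(3.47² − 11.7²) − 911·9.81·(+2.40) = 231000 + (-56700) − (21400) = 153000 Pa.

P₂ ≈ 153 kPa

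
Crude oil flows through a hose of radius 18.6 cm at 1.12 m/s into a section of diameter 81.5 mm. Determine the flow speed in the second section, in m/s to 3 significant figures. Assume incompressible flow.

By continuity, v₂ = v₁·A₁/A₂ = 1.12·(1090/52.2) = 23.3 m/s.

v₂ = 23.3 m/s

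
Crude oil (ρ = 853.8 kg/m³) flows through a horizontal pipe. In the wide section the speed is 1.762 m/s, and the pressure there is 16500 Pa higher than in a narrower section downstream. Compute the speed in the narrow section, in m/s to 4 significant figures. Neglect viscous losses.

6.462 m/s

With h₁ = h₂, rearranging Bernoulli gives v₂ = √(v₁² + 2ΔP/ρ).
v₂ = √(1.762² + 2·16500/853.8) = √(3.105 + 38.65) = 6.462 m/s.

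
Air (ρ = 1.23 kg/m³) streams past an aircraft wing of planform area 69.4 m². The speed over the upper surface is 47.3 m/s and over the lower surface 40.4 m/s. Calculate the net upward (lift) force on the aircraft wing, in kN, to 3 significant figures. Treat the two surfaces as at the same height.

With equal heights on the two surfaces, Bernoulli gives P_lower − P_upper = ½ρ(v_upper² − v_lower²).
ΔP = ½·1.23·(47.3² − 40.4²) = 372 Pa.
Lift = ΔP · A = 372 × 69.4 = 25800 N.

F = 25.8 kN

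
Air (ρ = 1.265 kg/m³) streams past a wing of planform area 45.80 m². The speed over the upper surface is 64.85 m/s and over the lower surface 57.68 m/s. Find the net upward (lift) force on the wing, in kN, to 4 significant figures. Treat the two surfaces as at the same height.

F ≈ 25.45 kN

The faster flow above has the lower pressure; Bernoulli (same height) gives ΔP = ½ρ(v_up² − v_low²).
ΔP = ½·1.265·(64.85² − 57.68²) = 555.7 Pa.
Lift = ΔP · A = 555.7 × 45.80 = 25450 N.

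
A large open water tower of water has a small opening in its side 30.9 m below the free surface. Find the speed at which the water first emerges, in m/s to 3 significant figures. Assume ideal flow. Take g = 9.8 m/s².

Torricelli's result v = √(2gh) gives v = √(2·9.8·30.9) = 24.6 m/s.

v ≈ 24.6 m/s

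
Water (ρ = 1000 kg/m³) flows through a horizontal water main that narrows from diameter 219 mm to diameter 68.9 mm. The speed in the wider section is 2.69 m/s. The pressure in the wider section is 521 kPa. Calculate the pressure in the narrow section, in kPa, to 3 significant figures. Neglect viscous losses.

P₂ ≈ 155 kPa

The volume flow rate is constant, so v₂ = (A₁/A₂)v₁ = (377/37.3)·2.69 = 27.2 m/s.
Bernoulli (h₁ = h₂): P₁ − P₂ = ½ρ(v₂² − v₁²).
P₂ = P₁ − ½ρ(v₂² − v₁²) = 521000 − ½·1000·(27.2² − 2.69²) = 521000 − 366000 = 155000 Pa.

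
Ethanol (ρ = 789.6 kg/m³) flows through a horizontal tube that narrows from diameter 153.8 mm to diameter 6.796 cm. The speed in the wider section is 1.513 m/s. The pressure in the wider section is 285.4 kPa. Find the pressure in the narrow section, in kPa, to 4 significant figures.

The volume flow rate is constant, so v₂ = (A₁/A₂)v₁ = (185.8/36.27)·1.513 = 7.749 m/s.
With no height change, Bernoulli's equation is P₁ + ½ρv₁² = P₂ + ½ρv₂².
P₂ = P₁ − ½ρ(v₂² − v₁²) = 285400 − ½·789.6·(7.749² − 1.513²) = 285400 − 22800 = 262600 Pa.

P₂ = 262.6 kPa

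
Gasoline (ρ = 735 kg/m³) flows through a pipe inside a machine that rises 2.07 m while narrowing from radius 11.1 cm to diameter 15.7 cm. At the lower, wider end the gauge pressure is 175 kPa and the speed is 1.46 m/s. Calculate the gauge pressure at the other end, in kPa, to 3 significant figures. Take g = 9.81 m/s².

P₂ = 158 kPa

By continuity, v₂ = v₁·A₁/A₂ = 1.46·(387/194) = 2.92 m/s.
Applying Bernoulli between the two ends and solving for P₂: P₂ = P₁ + ½ρ(v₁² − v₂²) − ρgΔh.
P₂ = 175000 + ½·735·(1.46² − 2.92²) − 735·9.81·(+2.07) = 175000 + (-2350) − (14900) = 158000 Pa.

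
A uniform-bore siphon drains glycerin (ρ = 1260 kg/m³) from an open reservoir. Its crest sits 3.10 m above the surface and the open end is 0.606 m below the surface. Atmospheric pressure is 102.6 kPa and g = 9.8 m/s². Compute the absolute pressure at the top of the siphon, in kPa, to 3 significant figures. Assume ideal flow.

From the surface to the outlet (both open to atmosphere, surface at rest): v = √(2g·h_out) = √(2·9.8·0.606) = 3.45 m/s.
With constant cross-section the crest speed equals v; applying Bernoulli from the surface up to the crest, P_top = P_atm − ½ρv² − ρg·h_top.
P_top = 102600 − ½·1260·3.45² − 1260·9.8·3.10 = 56800 Pa.

P_top ≈ 56.8 kPa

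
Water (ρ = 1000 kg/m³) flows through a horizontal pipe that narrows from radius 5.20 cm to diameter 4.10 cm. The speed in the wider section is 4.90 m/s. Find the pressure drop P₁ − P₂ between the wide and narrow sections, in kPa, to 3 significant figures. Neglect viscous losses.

The volume flow rate is constant, so v₂ = (A₁/A₂)v₁ = (84.9/13.2)·4.90 = 31.5 m/s.
With no height change, Bernoulli's equation is P₁ + ½ρv₁² = P₂ + ½ρv₂².
P₁ − P₂ = ½·1000·(31.5² − 4.90²) = ½·1000·970 = 485000 Pa.

ΔP ≈ 485 kPa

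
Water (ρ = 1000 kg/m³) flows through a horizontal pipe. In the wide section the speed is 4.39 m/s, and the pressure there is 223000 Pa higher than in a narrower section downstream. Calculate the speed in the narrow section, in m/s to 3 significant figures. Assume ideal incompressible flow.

v₂ ≈ 21.6 m/s

Along the level pipe P + ½ρv² is conserved, hence v₂² = v₁² + 2(P₁ − P₂)/ρ.
v₂ = √(4.39² + 2·223000/1000) = √(19.3 + 446) = 21.6 m/s.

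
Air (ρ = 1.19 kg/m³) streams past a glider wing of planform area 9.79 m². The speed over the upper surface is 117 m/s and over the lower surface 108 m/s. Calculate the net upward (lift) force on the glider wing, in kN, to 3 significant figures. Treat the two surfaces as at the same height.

With equal heights on the two surfaces, Bernoulli gives P_lower − P_upper = ½ρ(v_upper² − v_lower²).
ΔP = ½·1.19·(117² − 108²) = 1200 Pa.
Lift = ΔP · A = 1200 × 9.79 = 11800 N.

F ≈ 11.8 kN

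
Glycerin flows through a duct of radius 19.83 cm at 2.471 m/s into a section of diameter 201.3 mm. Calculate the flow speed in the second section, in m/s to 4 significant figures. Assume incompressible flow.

Mass conservation (A₁v₁ = A₂v₂) gives v₂ = 2.471 × 1235/318.3 = 9.592 m/s.

v₂ = 9.592 m/s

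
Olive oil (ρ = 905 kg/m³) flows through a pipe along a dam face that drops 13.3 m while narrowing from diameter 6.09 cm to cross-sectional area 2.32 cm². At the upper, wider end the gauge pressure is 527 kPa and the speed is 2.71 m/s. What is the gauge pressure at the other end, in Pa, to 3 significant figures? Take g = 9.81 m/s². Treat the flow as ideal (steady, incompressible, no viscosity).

By continuity, v₂ = v₁·A₁/A₂ = 2.71·(29.1/2.32) = 34.0 m/s.
Applying Bernoulli between the two ends and solving for P₂: P₂ = P₁ + ½ρ(v₁² − v₂²) − ρgΔh.
P₂ = 527000 + ½·905·(2.71² − 34.0²) − 905·9.81·(−13.3) = 527000 + (-521000) − (-118000) = 125000 Pa.

P₂ ≈ 125000 Pa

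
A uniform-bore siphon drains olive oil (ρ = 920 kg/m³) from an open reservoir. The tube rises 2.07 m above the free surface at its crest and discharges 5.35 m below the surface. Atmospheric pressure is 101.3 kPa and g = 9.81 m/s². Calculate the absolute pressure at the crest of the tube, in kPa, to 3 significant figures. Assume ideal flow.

P_top ≈ 34.3 kPa

The outlet speed comes from Torricelli: v = √(2g·5.35) = 10.2 m/s.
Continuity keeps v the same throughout the tube; from surface to crest, P_atm + 0 = P_top + ½ρv² + ρg·h_top.
P_top = 101300 − ½·920·10.2² − 920·9.81·2.07 = 34300 Pa.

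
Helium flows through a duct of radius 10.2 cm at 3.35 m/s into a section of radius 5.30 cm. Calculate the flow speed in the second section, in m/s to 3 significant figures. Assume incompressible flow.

12.4 m/s

Mass conservation (A₁v₁ = A₂v₂) gives v₂ = 3.35 × 327/88.2 = 12.4 m/s.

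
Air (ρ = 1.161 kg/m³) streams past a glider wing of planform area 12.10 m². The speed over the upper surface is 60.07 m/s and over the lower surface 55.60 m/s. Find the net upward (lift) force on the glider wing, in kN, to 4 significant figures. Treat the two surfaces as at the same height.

F ≈ 3.632 kN

With equal heights on the two surfaces, Bernoulli gives P_lower − P_upper = ½ρ(v_upper² − v_lower²).
ΔP = ½·1.161·(60.07² − 55.60²) = 300.1 Pa.
Lift = ΔP · A = 300.1 × 12.10 = 3632 N.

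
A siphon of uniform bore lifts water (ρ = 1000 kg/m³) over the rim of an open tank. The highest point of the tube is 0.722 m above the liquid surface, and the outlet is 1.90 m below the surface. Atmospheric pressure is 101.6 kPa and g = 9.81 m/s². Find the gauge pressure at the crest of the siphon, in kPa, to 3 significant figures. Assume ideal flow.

Bernoulli surface→outlet gives ½v² = g·h_out, so v = √(2·9.81·1.90) = 6.11 m/s.
The bore is uniform, so the speed at the crest is the same v. Bernoulli surface→crest: P_atm = P_top + ½ρv² + ρg·h_top.
P_top = 101600 − ½·1000·6.11² − 1000·9.81·0.722 = 75900 Pa. So P_gauge = P_top − P_atm = -25700 Pa.

P_gauge ≈ -25.7 kPa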